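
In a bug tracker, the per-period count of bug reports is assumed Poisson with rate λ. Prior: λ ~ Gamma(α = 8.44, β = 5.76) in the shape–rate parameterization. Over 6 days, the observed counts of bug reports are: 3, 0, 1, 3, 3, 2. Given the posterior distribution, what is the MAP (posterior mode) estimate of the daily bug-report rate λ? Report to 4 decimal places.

With a Gamma(shape α, rate β) prior, the Poisson likelihood is conjugate: the posterior is Gamma(α + ΣXᵢ, β + n).
Sum of counts S = 12 over n = 6 days.
Posterior: Gamma(α+S, β+n) = Gamma(8.44+12, 5.76+6) = Gamma(20.44, 11.76).
Mode of Gamma(α,β) for α≥1 is (α−1)/β = 19.44/11.76 = 1.6531.

1.6531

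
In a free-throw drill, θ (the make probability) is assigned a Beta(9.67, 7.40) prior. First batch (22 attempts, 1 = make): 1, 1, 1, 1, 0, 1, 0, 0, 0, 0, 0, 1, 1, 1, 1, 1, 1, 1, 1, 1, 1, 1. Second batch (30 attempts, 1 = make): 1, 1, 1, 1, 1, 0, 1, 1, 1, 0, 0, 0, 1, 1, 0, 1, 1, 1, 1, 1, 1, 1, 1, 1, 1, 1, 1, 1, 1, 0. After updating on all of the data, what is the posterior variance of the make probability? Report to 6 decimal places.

0.002883

The Beta prior is conjugate to a Binomial/Bernoulli likelihood; the update adds successes to α and failures to β.
After batch 1: Beta(9.67+16, 7.40+6) = Beta(25.67, 13.40).
After batch 2: Beta(25.67+24, 13.40+6) = Beta(49.67, 19.40).
Var = αβ/((α+β)²(α+β+1)) = 49.67·19.40/(69.07²·70.07) = 0.002883.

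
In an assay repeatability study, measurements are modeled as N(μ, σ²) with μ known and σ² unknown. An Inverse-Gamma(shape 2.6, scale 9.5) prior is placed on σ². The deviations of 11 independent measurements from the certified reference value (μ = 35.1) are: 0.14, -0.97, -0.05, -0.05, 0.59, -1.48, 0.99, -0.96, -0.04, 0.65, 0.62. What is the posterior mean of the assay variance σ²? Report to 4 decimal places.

1.7756

With known mean μ and an Inverse-Gamma(α, β) prior on σ², the Normal likelihood is conjugate: posterior is Inv-Gamma(α + n/2, β + Σ(xᵢ−μ)²/2).
Σ(xᵢ−μ)² = (0.14)² + (-0.97)² + (-0.05)² + (-0.05)² + (0.59)² + (-1.48)² + (0.99)² + (-0.96)² + (-0.04)² + (0.65)² + (0.62)² = 6.2142.
Posterior: Inv-Gamma(2.6 + 11/2, 9.5 + 6.2142/2) = Inv-Gamma(8.10, 12.60710).
E[σ²|data] = β/(α−1) = 12.60710/7.10 = 1.7756.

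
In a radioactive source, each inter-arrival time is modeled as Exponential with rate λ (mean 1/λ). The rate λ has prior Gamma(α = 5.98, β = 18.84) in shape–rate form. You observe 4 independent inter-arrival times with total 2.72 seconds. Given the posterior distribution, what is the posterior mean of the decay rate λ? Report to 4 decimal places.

0.4629

With a Gamma(shape α, rate β) prior on the exponential rate λ, the posterior after n observations with total T = Σxᵢ is Gamma(α+n, β+T).
Posterior: Gamma(5.98+4, 18.84+2.72) = Gamma(9.98, 21.56).
Posterior mean of λ = α/β = 9.98/21.56 = 0.4629.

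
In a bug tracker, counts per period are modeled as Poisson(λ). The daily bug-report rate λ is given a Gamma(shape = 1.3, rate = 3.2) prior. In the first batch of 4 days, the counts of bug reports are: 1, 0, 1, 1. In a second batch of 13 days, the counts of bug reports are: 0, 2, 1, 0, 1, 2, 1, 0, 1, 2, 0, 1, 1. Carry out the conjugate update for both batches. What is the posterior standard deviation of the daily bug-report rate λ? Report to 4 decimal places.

0.1999

With a Gamma(shape α, rate β) prior, the Poisson likelihood is conjugate: the posterior is Gamma(α + ΣXᵢ, β + n).
Batch 1: sum of counts S = 3 over n = 4 days.
After batch 1: Gamma(α+S, β+n) = Gamma(1.3+3, 3.2+4) = Gamma(4.3, 7.2).
Batch 2: sum of counts S = 12 over n = 13 days.
After batch 2: Gamma(α+S, β+n) = Gamma(4.3+12, 7.2+13) = Gamma(16.3, 20.2).
SD = √α/β = √16.3/20.2 = 0.1999.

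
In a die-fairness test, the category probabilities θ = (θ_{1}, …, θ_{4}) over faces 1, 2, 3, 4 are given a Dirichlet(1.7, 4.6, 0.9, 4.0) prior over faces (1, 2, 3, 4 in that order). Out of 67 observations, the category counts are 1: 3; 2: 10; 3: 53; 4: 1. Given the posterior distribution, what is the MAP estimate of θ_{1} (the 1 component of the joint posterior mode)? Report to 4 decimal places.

The Dirichlet prior is conjugate to the Multinomial likelihood: each posterior αⱼ = prior αⱼ + observed count nⱼ.
Posterior concentration: (4.7, 14.6, 53.9, 5.0), total = 78.2.
Joint mode component: (α_{1}−1)/(Σα−K) = 3.7/74.2 = 0.0499.

0.0499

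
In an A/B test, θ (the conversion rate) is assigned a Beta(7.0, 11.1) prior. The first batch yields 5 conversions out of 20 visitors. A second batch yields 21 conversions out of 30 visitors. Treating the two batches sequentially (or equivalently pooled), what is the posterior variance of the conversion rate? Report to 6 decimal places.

0.003615

The Beta prior is conjugate to a Binomial/Bernoulli likelihood; the update adds successes to α and failures to β.
After batch 1: Beta(7.0+5, 11.1+15) = Beta(12.0, 26.1).
After batch 2: Beta(12.0+21, 26.1+9) = Beta(33.0, 35.1).
Var = αβ/((α+β)²(α+β+1)) = 33.0·35.1/(68.1²·69.1) = 0.003615.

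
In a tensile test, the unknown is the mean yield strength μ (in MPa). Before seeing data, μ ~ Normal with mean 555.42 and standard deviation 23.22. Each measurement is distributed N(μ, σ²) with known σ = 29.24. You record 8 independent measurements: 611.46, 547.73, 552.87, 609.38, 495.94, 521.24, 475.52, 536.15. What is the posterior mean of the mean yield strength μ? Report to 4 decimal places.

For Normal data with known variance σ², a Normal(μ₀, σ₀²) prior on μ is conjugate. Posterior precision = 1/σ₀² + n/σ²; posterior mean is the precision-weighted average of μ₀ and x̄.
Σxᵢ = 611.46 + 547.73 + 552.87 + 609.38 + 495.94 + 521.24 + 475.52 + 536.15 = 4350.29, so n·x̄ = 4350.29.
σ₀² = 23.22² = 539.1684, σ² = 29.24² = 854.9776; σ² + n·σ₀² = 854.9776 + 8·539.1684 = 5168.3248.
Posterior mean = (μ₀/σ₀² + n·x̄/σ²)/(1/σ₀² + n/σ²) = (σ²·μ₀ + σ₀²·n·x̄)/(σ² + n·σ₀²) = (854.9776·555.42 + 539.1684·4350.29)/5168.3248 = 2820410.557428/5168.3248 = 545.7108.

545.7108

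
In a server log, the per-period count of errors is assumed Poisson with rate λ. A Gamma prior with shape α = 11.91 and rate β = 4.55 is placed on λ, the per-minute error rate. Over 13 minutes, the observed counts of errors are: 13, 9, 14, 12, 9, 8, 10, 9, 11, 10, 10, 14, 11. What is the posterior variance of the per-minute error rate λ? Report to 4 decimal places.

0.4932

With a Gamma(shape α, rate β) prior, the Poisson likelihood is conjugate: the posterior is Gamma(α + ΣXᵢ, β + n).
Sum of counts S = 140 over n = 13 minutes.
Posterior: Gamma(α+S, β+n) = Gamma(11.91+140, 4.55+13) = Gamma(151.91, 17.55).
Var = α/β² = 151.91/17.55² = 0.4932.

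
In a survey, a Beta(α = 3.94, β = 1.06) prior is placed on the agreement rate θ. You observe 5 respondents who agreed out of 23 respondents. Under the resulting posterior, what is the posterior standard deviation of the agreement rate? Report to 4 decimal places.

The Beta prior is conjugate to a Binomial/Bernoulli likelihood; the update adds successes to α and failures to β.
Posterior: Beta(α+k, β+n−k) = Beta(3.94+5, 1.06+18) = Beta(8.94, 19.06).
Var = αβ/((α+β)²(α+β+1)) = 8.94·19.06/(28.00²·29.00) = 0.00749456; SD = √0.00749456 = 0.0866.

0.0866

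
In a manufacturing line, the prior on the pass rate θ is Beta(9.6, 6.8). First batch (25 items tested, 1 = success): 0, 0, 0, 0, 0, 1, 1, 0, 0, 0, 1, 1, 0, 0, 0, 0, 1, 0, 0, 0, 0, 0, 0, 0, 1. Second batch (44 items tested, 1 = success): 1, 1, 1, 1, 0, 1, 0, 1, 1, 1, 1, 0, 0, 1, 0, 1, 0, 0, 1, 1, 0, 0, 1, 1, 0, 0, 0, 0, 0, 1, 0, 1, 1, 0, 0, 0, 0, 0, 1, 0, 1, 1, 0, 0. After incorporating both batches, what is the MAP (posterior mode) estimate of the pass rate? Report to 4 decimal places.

The Beta prior is conjugate to a Binomial/Bernoulli likelihood; the update adds successes to α and failures to β.
After batch 1: Beta(9.6+6, 6.8+19) = Beta(15.6, 25.8).
After batch 2: Beta(15.6+21, 25.8+23) = Beta(36.6, 48.8).
Mode of Beta(a,b) for a,b>1 is (a−1)/(a+b−2) = 35.6/83.4 = 0.4269.

0.4269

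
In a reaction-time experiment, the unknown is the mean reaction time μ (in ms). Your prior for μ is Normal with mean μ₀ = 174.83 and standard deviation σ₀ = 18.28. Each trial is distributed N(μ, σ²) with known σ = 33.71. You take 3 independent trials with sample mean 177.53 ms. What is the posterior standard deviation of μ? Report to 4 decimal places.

13.3243

For Normal data with known variance σ², a Normal(μ₀, σ₀²) prior on μ is conjugate. Posterior precision = 1/σ₀² + n/σ²; posterior mean is the precision-weighted average of μ₀ and x̄.
σ₀² = 18.28² = 334.1584, σ² = 33.71² = 1136.3641; σ² + n·σ₀² = 1136.3641 + 3·334.1584 = 2138.8393.
Posterior precision = 1/σ₀² + n/σ² = 1/334.1584 + 3/1136.3641 = (σ² + n·σ₀²)/(σ₀²σ²) = 2138.8393/(334.1584·1136.3641); posterior variance σₙ² = σ₀²σ²/(σ² + n·σ₀²) = 334.1584·1136.3641/2138.8393 = 177.538167.
Posterior SD = √σₙ² = √(334.1584·1136.3641/2138.8393) = 13.3243.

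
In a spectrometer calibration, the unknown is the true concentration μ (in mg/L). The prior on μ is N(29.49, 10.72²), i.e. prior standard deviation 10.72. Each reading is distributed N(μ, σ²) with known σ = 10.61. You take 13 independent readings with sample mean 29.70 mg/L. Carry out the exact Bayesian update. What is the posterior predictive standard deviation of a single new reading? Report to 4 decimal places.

10.9829

For Normal data with known variance σ², a Normal(μ₀, σ₀²) prior on μ is conjugate. Posterior precision = 1/σ₀² + n/σ²; posterior mean is the precision-weighted average of μ₀ and x̄.
σ₀² = 10.72² = 114.9184, σ² = 10.61² = 112.5721; σ² + n·σ₀² = 112.5721 + 13·114.9184 = 1606.5113.
Posterior precision = 1/σ₀² + n/σ² = 1/114.9184 + 13/112.5721 = (σ² + n·σ₀²)/(σ₀²σ²) = 1606.5113/(114.9184·112.5721); posterior variance σₙ² = σ₀²σ²/(σ² + n·σ₀²) = 114.9184·112.5721/1606.5113 = 8.052608.
Predictive variance for one new observation = σₙ² + σ² = 114.9184·112.5721/1606.5113 + 112.5721 = σ²·(σ₀² + 1606.5113)/1606.5113 = 112.5721·1721.4297/1606.5113 = 120.624708; SD = √(112.5721·1721.4297/1606.5113) = 10.9829.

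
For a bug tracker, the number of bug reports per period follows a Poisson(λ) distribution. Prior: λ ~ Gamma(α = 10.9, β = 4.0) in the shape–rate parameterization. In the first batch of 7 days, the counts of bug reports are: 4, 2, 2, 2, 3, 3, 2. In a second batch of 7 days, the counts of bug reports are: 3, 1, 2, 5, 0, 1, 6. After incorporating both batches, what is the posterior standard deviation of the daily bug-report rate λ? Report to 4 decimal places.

0.3805

With a Gamma(shape α, rate β) prior, the Poisson likelihood is conjugate: the posterior is Gamma(α + ΣXᵢ, β + n).
Batch 1: sum of counts S = 18 over n = 7 days.
After batch 1: Gamma(α+S, β+n) = Gamma(10.9+18, 4.0+7) = Gamma(28.9, 11.0).
Batch 2: sum of counts S = 18 over n = 7 days.
After batch 2: Gamma(α+S, β+n) = Gamma(28.9+18, 11.0+7) = Gamma(46.9, 18.0).
SD = √α/β = √46.9/18.0 = 0.3805.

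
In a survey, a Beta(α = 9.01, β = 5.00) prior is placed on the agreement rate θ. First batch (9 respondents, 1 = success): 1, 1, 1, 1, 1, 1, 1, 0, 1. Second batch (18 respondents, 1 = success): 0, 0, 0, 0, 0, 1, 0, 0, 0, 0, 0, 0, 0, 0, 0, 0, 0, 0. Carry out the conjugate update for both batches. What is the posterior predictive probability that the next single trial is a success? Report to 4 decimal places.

0.4392

The Beta prior is conjugate to a Binomial/Bernoulli likelihood; the update adds successes to α and failures to β.
After batch 1: Beta(9.01+8, 5.00+1) = Beta(17.01, 6.00).
After batch 2: Beta(17.01+1, 6.00+17) = Beta(18.01, 23.00).
For a single future Bernoulli trial, P(success | data) = α/(α+β) = 0.4392.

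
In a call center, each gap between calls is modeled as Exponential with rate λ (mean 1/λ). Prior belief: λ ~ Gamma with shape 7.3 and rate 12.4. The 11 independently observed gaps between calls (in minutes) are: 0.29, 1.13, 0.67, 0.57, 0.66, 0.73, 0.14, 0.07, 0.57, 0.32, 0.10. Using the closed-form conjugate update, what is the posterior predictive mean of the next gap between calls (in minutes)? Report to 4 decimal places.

1.0202

With a Gamma(shape α, rate β) prior on the exponential rate λ, the posterior after n observations with total T = Σxᵢ is Gamma(α+n, β+T).
Sum of observations T = 5.25 minutes; n = 11.
Posterior: Gamma(7.3+11, 12.4+5.25) = Gamma(18.3, 17.65).
The predictive distribution for the next observation is Lomax; its mean is β/(α−1) = 17.65/17.3 = 1.0202.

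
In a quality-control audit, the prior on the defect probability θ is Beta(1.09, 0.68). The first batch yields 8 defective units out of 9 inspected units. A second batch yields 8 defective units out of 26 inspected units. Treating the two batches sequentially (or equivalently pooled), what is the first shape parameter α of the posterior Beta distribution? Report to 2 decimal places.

The Beta prior is conjugate to a Binomial/Bernoulli likelihood; the update adds successes to α and failures to β.
After batch 1: Beta(1.09+8, 0.68+1) = Beta(9.09, 1.68).
After batch 2: Beta(9.09+8, 1.68+18) = Beta(17.09, 19.68).
Posterior α = 17.09.

17.09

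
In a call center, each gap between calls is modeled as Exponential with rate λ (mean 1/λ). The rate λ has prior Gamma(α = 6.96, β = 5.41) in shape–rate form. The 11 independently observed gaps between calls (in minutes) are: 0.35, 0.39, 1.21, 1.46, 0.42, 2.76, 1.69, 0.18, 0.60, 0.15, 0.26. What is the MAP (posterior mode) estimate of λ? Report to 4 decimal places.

1.1398

With a Gamma(shape α, rate β) prior on the exponential rate λ, the posterior after n observations with total T = Σxᵢ is Gamma(α+n, β+T).
Sum of observations T = 9.47 minutes; n = 11.
Posterior: Gamma(6.96+11, 5.41+9.47) = Gamma(17.96, 14.88).
Mode = (α−1)/β = 1.1398.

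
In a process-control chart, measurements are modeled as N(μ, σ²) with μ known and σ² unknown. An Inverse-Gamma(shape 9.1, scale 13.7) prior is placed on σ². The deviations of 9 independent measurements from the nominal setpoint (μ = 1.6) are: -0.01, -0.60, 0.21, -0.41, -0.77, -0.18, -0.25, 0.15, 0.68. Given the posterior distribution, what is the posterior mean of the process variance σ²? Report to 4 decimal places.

With known mean μ and an Inverse-Gamma(α, β) prior on σ², the Normal likelihood is conjugate: posterior is Inv-Gamma(α + n/2, β + Σ(xᵢ−μ)²/2).
Σ(xᵢ−μ)² = (-0.01)² + (-0.60)² + (0.21)² + (-0.41)² + (-0.77)² + (-0.18)² + (-0.25)² + (0.15)² + (0.68)² = 1.7450.
Posterior: Inv-Gamma(9.1 + 9/2, 13.7 + 1.7450/2) = Inv-Gamma(13.60, 14.57250).
E[σ²|data] = β/(α−1) = 14.57250/12.60 = 1.1565.

1.1565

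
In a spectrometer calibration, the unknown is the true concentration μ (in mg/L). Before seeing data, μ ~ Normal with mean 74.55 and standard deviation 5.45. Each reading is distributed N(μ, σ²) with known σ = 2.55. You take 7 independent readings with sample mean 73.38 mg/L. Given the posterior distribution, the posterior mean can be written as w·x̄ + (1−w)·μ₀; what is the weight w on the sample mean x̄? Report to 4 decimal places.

For Normal data with known variance σ², a Normal(μ₀, σ₀²) prior on μ is conjugate. Posterior precision = 1/σ₀² + n/σ²; posterior mean is the precision-weighted average of μ₀ and x̄.
σ₀² = 5.45² = 29.7025, σ² = 2.55² = 6.5025. Prior precision 1/σ₀² = 1/29.7025; data precision n/σ² = 7/6.5025.
w = (n/σ²)/(1/σ₀² + n/σ²) = n·σ₀²/(σ² + n·σ₀²) = 7·29.7025/(6.5025 + 7·29.7025) = 207.9175/214.42 = 0.9697.

0.9697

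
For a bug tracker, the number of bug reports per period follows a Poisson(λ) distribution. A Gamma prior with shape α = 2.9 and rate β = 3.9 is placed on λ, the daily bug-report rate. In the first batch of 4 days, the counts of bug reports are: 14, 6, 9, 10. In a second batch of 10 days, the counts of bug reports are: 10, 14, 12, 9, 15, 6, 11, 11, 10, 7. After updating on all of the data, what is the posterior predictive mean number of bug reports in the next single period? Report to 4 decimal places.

With a Gamma(shape α, rate β) prior, the Poisson likelihood is conjugate: the posterior is Gamma(α + ΣXᵢ, β + n).
Batch 1: sum of counts S = 39 over n = 4 days.
After batch 1: Gamma(α+S, β+n) = Gamma(2.9+39, 3.9+4) = Gamma(41.9, 7.9).
Batch 2: sum of counts S = 105 over n = 10 days.
After batch 2: Gamma(α+S, β+n) = Gamma(41.9+105, 7.9+10) = Gamma(146.9, 17.9).
The predictive distribution for one future period is NegBinom with mean α/β = 8.2067.

8.2067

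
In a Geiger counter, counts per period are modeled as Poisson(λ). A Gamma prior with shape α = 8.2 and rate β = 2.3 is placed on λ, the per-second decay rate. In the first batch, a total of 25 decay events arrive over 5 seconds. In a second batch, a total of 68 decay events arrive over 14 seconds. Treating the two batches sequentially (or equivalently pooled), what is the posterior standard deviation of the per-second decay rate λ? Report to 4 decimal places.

With a Gamma(shape α, rate β) prior, the Poisson likelihood is conjugate: the posterior is Gamma(α + ΣXᵢ, β + n).
After batch 1: Gamma(α+S, β+n) = Gamma(8.2+25, 2.3+5) = Gamma(33.2, 7.3).
After batch 2: Gamma(α+S, β+n) = Gamma(33.2+68, 7.3+14) = Gamma(101.2, 21.3).
SD = √α/β = √101.2/21.3 = 0.4723.

0.4723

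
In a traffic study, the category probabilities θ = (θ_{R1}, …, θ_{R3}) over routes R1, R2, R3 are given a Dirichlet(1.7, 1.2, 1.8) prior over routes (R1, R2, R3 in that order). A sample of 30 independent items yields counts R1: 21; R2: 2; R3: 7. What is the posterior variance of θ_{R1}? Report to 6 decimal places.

0.006337

The Dirichlet prior is conjugate to the Multinomial likelihood: each posterior αⱼ = prior αⱼ + observed count nⱼ.
Posterior concentration: (22.7, 3.2, 8.8), total = 34.7.
Var[θ_j] = α_j(Σα−α_j)/((Σα)²(Σα+1)) = 22.7·12.0/(34.7²·35.7) = 0.006337.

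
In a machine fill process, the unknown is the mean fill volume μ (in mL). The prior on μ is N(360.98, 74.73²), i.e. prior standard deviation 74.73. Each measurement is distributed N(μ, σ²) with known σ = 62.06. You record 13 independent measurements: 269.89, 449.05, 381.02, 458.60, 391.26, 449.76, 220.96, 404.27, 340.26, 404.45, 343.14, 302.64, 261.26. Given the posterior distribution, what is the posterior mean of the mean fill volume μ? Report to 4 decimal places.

For Normal data with known variance σ², a Normal(μ₀, σ₀²) prior on μ is conjugate. Posterior precision = 1/σ₀² + n/σ²; posterior mean is the precision-weighted average of μ₀ and x̄.
Σxᵢ = 269.89 + 449.05 + 381.02 + 458.60 + 391.26 + 449.76 + 220.96 + 404.27 + 340.26 + 404.45 + 343.14 + 302.64 + 261.26 = 4676.56, so n·x̄ = 4676.56.
σ₀² = 74.73² = 5584.5729, σ² = 62.06² = 3851.4436; σ² + n·σ₀² = 3851.4436 + 13·5584.5729 = 76450.8913.
Posterior mean = (μ₀/σ₀² + n·x̄/σ²)/(1/σ₀² + n/σ²) = (σ²·μ₀ + σ₀²·n·x̄)/(σ² + n·σ₀²) = (3851.4436·360.98 + 5584.5729·4676.56)/76450.8913 = 27506884.351952/76450.8913 = 359.7981.

359.7981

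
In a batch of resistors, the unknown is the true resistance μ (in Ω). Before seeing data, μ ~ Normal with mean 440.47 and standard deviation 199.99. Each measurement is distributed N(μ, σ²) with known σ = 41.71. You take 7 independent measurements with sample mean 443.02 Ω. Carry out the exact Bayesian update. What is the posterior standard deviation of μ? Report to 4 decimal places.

For Normal data with known variance σ², a Normal(μ₀, σ₀²) prior on μ is conjugate. Posterior precision = 1/σ₀² + n/σ²; posterior mean is the precision-weighted average of μ₀ and x̄.
σ₀² = 199.99² = 39996.0001, σ² = 41.71² = 1739.7241; σ² + n·σ₀² = 1739.7241 + 7·39996.0001 = 281711.7248.
Posterior precision = 1/σ₀² + n/σ² = 1/39996.0001 + 7/1739.7241 = (σ² + n·σ₀²)/(σ₀²σ²) = 281711.7248/(39996.0001·1739.7241); posterior variance σₙ² = σ₀²σ²/(σ² + n·σ₀²) = 39996.0001·1739.7241/281711.7248 = 246.997193.
Posterior SD = √σₙ² = √(39996.0001·1739.7241/281711.7248) = 15.7161.

15.7161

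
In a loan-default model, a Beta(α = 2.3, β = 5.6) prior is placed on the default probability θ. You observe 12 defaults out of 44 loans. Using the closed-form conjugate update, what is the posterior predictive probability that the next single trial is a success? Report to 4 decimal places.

The Beta prior is conjugate to a Binomial/Bernoulli likelihood; the update adds successes to α and failures to β.
Posterior: Beta(α+k, β+n−k) = Beta(2.3+12, 5.6+32) = Beta(14.3, 37.6).
For a single future Bernoulli trial, P(success | data) = α/(α+β) = 0.2755.

0.2755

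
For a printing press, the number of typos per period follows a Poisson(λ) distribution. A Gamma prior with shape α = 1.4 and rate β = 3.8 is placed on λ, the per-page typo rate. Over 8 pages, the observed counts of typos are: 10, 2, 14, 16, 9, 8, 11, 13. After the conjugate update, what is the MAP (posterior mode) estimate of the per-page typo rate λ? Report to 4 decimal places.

With a Gamma(shape α, rate β) prior, the Poisson likelihood is conjugate: the posterior is Gamma(α + ΣXᵢ, β + n).
Sum of counts S = 83 over n = 8 pages.
Posterior: Gamma(α+S, β+n) = Gamma(1.4+83, 3.8+8) = Gamma(84.4, 11.8).
Mode of Gamma(α,β) for α≥1 is (α−1)/β = 83.4/11.8 = 7.0678.

7.0678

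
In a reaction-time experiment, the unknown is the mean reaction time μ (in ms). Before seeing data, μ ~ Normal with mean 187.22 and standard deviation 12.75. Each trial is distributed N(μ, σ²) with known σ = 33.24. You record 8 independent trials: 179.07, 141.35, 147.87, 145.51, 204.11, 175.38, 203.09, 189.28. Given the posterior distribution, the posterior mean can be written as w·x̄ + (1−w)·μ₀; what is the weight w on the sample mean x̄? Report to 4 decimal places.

0.5407

For Normal data with known variance σ², a Normal(μ₀, σ₀²) prior on μ is conjugate. Posterior precision = 1/σ₀² + n/σ²; posterior mean is the precision-weighted average of μ₀ and x̄.
σ₀² = 12.75² = 162.5625, σ² = 33.24² = 1104.8976. Prior precision 1/σ₀² = 1/162.5625; data precision n/σ² = 8/1104.8976.
w = (n/σ²)/(1/σ₀² + n/σ²) = n·σ₀²/(σ² + n·σ₀²) = 8·162.5625/(1104.8976 + 8·162.5625) = 1300.5/2405.3976 = 0.5407.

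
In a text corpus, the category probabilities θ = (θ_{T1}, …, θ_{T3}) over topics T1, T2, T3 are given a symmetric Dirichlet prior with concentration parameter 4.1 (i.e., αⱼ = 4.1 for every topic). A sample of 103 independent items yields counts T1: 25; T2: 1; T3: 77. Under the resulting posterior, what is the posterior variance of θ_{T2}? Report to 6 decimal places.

0.000364

The Dirichlet prior is conjugate to the Multinomial likelihood: each posterior αⱼ = prior αⱼ + observed count nⱼ.
Posterior concentration: (29.1, 5.1, 81.1), total = 115.3.
Var[θ_j] = α_j(Σα−α_j)/((Σα)²(Σα+1)) = 5.1·110.2/(115.3²·116.3) = 0.000364.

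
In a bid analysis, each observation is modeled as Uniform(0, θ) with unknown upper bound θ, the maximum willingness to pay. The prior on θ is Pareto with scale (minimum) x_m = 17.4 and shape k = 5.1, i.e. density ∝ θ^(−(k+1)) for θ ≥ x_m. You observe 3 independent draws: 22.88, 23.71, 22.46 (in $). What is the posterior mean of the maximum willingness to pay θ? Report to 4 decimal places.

A Pareto(scale x_m, shape k) prior on the upper bound θ of Uniform(0, θ) is conjugate: posterior is Pareto(max(x_m, max xᵢ), k + n).
Sample maximum = 23.71; prior scale x_m = 17.4 → posterior scale = max = 23.71.
Posterior shape = 5.1 + 3 = 8.1.
E[θ|data] = k·x_m/(k−1) = 8.1·23.71/7.1 = 27.0494.

27.0494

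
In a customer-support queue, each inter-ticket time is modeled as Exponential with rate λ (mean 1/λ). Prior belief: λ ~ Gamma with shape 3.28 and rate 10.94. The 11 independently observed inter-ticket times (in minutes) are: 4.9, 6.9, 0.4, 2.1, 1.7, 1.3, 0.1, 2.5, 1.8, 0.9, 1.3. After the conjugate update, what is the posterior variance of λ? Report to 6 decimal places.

With a Gamma(shape α, rate β) prior on the exponential rate λ, the posterior after n observations with total T = Σxᵢ is Gamma(α+n, β+T).
Sum of observations T = 23.9 minutes; n = 11.
Posterior: Gamma(3.28+11, 10.94+23.9) = Gamma(14.28, 34.84).
Var = α/β² = 0.011764.

0.011764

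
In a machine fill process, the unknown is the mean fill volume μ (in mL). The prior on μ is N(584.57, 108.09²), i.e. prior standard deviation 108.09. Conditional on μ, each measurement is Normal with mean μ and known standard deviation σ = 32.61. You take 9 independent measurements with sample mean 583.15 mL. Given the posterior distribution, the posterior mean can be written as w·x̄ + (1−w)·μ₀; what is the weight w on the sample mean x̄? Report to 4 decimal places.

For Normal data with known variance σ², a Normal(μ₀, σ₀²) prior on μ is conjugate. Posterior precision = 1/σ₀² + n/σ²; posterior mean is the precision-weighted average of μ₀ and x̄.
σ₀² = 108.09² = 11683.4481, σ² = 32.61² = 1063.4121. Prior precision 1/σ₀² = 1/11683.4481; data precision n/σ² = 9/1063.4121.
w = (n/σ²)/(1/σ₀² + n/σ²) = n·σ₀²/(σ² + n·σ₀²) = 9·11683.4481/(1063.4121 + 9·11683.4481) = 105151.0329/106214.445 = 0.9900.

0.9900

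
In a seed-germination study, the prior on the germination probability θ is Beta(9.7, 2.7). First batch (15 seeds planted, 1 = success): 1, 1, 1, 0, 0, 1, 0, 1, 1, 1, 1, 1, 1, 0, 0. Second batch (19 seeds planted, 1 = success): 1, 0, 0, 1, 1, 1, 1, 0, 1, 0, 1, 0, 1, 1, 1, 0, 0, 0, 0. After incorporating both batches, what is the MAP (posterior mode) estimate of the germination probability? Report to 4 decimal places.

0.6464

The Beta prior is conjugate to a Binomial/Bernoulli likelihood; the update adds successes to α and failures to β.
After batch 1: Beta(9.7+10, 2.7+5) = Beta(19.7, 7.7).
After batch 2: Beta(19.7+10, 7.7+9) = Beta(29.7, 16.7).
Mode of Beta(a,b) for a,b>1 is (a−1)/(a+b−2) = 28.7/44.4 = 0.6464.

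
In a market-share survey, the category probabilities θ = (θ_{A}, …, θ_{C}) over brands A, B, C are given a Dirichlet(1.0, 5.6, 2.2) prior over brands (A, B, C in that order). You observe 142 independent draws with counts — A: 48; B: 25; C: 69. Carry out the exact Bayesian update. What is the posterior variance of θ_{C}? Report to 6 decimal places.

0.001642

The Dirichlet prior is conjugate to the Multinomial likelihood: each posterior αⱼ = prior αⱼ + observed count nⱼ.
Posterior concentration: (49.0, 30.6, 71.2), total = 150.8.
Var[θ_j] = α_j(Σα−α_j)/((Σα)²(Σα+1)) = 71.2·79.6/(150.8²·151.8) = 0.001642.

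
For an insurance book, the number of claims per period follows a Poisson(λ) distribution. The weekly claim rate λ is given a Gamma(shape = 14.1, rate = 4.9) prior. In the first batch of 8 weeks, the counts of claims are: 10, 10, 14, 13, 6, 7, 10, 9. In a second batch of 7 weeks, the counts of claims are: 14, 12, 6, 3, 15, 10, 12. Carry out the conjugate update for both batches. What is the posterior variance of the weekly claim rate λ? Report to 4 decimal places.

With a Gamma(shape α, rate β) prior, the Poisson likelihood is conjugate: the posterior is Gamma(α + ΣXᵢ, β + n).
Batch 1: sum of counts S = 79 over n = 8 weeks.
After batch 1: Gamma(α+S, β+n) = Gamma(14.1+79, 4.9+8) = Gamma(93.1, 12.9).
Batch 2: sum of counts S = 72 over n = 7 weeks.
After batch 2: Gamma(α+S, β+n) = Gamma(93.1+72, 12.9+7) = Gamma(165.1, 19.9).
Var = α/β² = 165.1/19.9² = 0.4169.

0.4169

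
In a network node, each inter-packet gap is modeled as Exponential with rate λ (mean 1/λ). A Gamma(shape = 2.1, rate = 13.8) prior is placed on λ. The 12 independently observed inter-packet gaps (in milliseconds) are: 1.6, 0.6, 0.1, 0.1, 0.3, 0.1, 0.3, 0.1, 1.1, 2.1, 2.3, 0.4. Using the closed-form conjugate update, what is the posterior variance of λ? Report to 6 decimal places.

With a Gamma(shape α, rate β) prior on the exponential rate λ, the posterior after n observations with total T = Σxᵢ is Gamma(α+n, β+T).
Sum of observations T = 9.1 milliseconds; n = 12.
Posterior: Gamma(2.1+12, 13.8+9.1) = Gamma(14.1, 22.9).
Var = α/β² = 0.026887.

0.026887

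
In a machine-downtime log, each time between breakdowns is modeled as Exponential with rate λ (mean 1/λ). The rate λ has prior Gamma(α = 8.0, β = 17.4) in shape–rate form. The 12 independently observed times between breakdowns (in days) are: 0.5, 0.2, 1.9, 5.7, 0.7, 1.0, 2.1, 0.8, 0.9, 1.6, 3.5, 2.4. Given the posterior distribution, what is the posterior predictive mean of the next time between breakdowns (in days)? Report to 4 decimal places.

With a Gamma(shape α, rate β) prior on the exponential rate λ, the posterior after n observations with total T = Σxᵢ is Gamma(α+n, β+T).
Sum of observations T = 21.3 days; n = 12.
Posterior: Gamma(8.0+12, 17.4+21.3) = Gamma(20.0, 38.7).
The predictive distribution for the next observation is Lomax; its mean is β/(α−1) = 38.7/19.0 = 2.0368.

2.0368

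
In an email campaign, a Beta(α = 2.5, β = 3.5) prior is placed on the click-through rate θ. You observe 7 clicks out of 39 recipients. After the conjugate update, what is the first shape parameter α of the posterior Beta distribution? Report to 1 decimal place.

9.5

The Beta prior is conjugate to a Binomial/Bernoulli likelihood; the update adds successes to α and failures to β.
Posterior: Beta(α+k, β+n−k) = Beta(2.5+7, 3.5+32) = Beta(9.5, 35.5).
Posterior α = 9.5.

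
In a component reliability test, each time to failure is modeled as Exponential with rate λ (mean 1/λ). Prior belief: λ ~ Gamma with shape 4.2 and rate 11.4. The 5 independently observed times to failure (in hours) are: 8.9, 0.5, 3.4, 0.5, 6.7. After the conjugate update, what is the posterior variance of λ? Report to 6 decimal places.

With a Gamma(shape α, rate β) prior on the exponential rate λ, the posterior after n observations with total T = Σxᵢ is Gamma(α+n, β+T).
Sum of observations T = 20.0 hours; n = 5.
Posterior: Gamma(4.2+5, 11.4+20.0) = Gamma(9.2, 31.4).
Var = α/β² = 0.009331.

0.009331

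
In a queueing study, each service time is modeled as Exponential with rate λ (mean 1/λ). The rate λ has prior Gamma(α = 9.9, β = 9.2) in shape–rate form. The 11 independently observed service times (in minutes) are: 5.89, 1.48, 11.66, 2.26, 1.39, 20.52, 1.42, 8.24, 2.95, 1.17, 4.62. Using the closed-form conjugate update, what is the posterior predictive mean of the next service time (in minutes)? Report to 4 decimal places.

3.5578

With a Gamma(shape α, rate β) prior on the exponential rate λ, the posterior after n observations with total T = Σxᵢ is Gamma(α+n, β+T).
Sum of observations T = 61.60 minutes; n = 11.
Posterior: Gamma(9.9+11, 9.2+61.60) = Gamma(20.9, 70.80).
The predictive distribution for the next observation is Lomax; its mean is β/(α−1) = 70.80/19.9 = 3.5578.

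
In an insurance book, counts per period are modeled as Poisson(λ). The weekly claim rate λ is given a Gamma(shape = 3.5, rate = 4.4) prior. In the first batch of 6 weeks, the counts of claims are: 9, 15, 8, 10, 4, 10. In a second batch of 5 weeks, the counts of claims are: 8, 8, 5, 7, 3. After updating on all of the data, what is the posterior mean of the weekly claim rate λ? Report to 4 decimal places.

5.8766

With a Gamma(shape α, rate β) prior, the Poisson likelihood is conjugate: the posterior is Gamma(α + ΣXᵢ, β + n).
Batch 1: sum of counts S = 56 over n = 6 weeks.
After batch 1: Gamma(α+S, β+n) = Gamma(3.5+56, 4.4+6) = Gamma(59.5, 10.4).
Batch 2: sum of counts S = 31 over n = 5 weeks.
After batch 2: Gamma(α+S, β+n) = Gamma(59.5+31, 10.4+5) = Gamma(90.5, 15.4).
Posterior mean = α/β = 90.5/15.4 = 5.8766.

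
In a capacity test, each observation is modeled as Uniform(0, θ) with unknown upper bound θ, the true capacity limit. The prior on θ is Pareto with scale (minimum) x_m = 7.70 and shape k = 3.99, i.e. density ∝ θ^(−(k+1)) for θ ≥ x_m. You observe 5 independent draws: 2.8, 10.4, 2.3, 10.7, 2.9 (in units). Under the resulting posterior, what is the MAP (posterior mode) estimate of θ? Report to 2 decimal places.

10.70

A Pareto(scale x_m, shape k) prior on the upper bound θ of Uniform(0, θ) is conjugate: posterior is Pareto(max(x_m, max xᵢ), k + n).
Sample maximum = 10.7; prior scale x_m = 7.70 → posterior scale = max = 10.70.
Posterior shape = 3.99 + 5 = 8.99.
The Pareto density is decreasing on [x_m, ∞), so the mode is x_m = 10.70.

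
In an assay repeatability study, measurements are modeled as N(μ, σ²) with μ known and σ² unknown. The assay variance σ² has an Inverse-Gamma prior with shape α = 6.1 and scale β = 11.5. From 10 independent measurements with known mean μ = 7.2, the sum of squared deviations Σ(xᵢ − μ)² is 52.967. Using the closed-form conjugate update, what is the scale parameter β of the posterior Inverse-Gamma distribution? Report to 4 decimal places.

37.9835

With known mean μ and an Inverse-Gamma(α, β) prior on σ², the Normal likelihood is conjugate: posterior is Inv-Gamma(α + n/2, β + Σ(xᵢ−μ)²/2).
Posterior: Inv-Gamma(6.1 + 10/2, 11.5 + 52.967/2) = Inv-Gamma(11.10, 37.9835).
Posterior β = 37.9835.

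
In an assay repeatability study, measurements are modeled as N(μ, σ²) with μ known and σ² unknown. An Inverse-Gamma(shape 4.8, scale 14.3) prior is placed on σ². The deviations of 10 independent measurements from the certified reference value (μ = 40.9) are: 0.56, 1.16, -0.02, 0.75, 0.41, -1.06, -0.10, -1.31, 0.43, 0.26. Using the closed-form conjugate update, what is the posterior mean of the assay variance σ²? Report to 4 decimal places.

1.9371

With known mean μ and an Inverse-Gamma(α, β) prior on σ², the Normal likelihood is conjugate: posterior is Inv-Gamma(α + n/2, β + Σ(xᵢ−μ)²/2).
Σ(xᵢ−μ)² = (0.56)² + (1.16)² + (-0.02)² + (0.75)² + (0.41)² + (-1.06)² + (-0.10)² + (-1.31)² + (0.43)² + (0.26)² = 5.4924.
Posterior: Inv-Gamma(4.8 + 10/2, 14.3 + 5.4924/2) = Inv-Gamma(9.80, 17.04620).
E[σ²|data] = β/(α−1) = 17.04620/8.80 = 1.9371.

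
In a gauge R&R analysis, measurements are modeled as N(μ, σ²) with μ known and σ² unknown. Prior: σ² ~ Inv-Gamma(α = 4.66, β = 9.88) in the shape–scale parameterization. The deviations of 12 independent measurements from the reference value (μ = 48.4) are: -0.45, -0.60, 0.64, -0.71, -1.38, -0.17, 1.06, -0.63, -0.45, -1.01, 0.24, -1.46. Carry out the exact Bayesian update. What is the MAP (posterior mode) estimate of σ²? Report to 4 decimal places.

1.2051

With known mean μ and an Inverse-Gamma(α, β) prior on σ², the Normal likelihood is conjugate: posterior is Inv-Gamma(α + n/2, β + Σ(xᵢ−μ)²/2).
Σ(xᵢ−μ)² = (-0.45)² + (-0.60)² + (0.64)² + (-0.71)² + (-1.38)² + (-0.17)² + (1.06)² + (-0.63)² + (-0.45)² + (-1.01)² + (0.24)² + (-1.46)² = 8.3418.
Posterior: Inv-Gamma(4.66 + 12/2, 9.88 + 8.3418/2) = Inv-Gamma(10.66, 14.05090).
Mode = β/(α+1) = 14.05090/11.66 = 1.2051.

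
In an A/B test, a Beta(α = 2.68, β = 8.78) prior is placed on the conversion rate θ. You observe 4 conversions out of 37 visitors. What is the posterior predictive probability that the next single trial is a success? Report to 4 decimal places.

0.1378

The Beta prior is conjugate to a Binomial/Bernoulli likelihood; the update adds successes to α and failures to β.
Posterior: Beta(α+k, β+n−k) = Beta(2.68+4, 8.78+33) = Beta(6.68, 41.78).
For a single future Bernoulli trial, P(success | data) = α/(α+β) = 0.1378.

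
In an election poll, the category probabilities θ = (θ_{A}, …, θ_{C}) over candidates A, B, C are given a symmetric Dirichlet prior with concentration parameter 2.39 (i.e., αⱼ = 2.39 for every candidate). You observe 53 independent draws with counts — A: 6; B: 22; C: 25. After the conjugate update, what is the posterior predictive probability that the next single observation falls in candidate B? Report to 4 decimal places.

The Dirichlet prior is conjugate to the Multinomial likelihood: each posterior αⱼ = prior αⱼ + observed count nⱼ.
Posterior concentration: (8.39, 24.39, 27.39), total = 60.17.
P(next = B | data) = α_{B}/Σα = 0.4054.

0.4054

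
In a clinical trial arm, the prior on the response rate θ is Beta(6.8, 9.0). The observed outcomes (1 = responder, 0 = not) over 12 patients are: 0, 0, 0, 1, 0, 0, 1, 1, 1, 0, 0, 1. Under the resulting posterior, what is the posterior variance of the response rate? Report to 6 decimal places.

0.008482

The Beta prior is conjugate to a Binomial/Bernoulli likelihood; the update adds successes to α and failures to β.
Posterior: Beta(α+k, β+n−k) = Beta(6.8+5, 9.0+7) = Beta(11.8, 16.0).
Var = αβ/((α+β)²(α+β+1)) = 11.8·16.0/(27.8²·28.8) = 0.008482.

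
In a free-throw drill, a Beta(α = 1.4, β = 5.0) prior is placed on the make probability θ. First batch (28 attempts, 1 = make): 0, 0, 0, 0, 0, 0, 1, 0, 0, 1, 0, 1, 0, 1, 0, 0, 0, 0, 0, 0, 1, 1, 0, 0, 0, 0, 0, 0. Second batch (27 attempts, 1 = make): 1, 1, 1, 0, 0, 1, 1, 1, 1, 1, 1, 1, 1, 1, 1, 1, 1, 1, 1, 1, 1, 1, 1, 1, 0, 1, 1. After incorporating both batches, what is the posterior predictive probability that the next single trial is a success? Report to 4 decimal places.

The Beta prior is conjugate to a Binomial/Bernoulli likelihood; the update adds successes to α and failures to β.
After batch 1: Beta(1.4+6, 5.0+22) = Beta(7.4, 27.0).
After batch 2: Beta(7.4+24, 27.0+3) = Beta(31.4, 30.0).
For a single future Bernoulli trial, P(success | data) = α/(α+β) = 0.5114.

0.5114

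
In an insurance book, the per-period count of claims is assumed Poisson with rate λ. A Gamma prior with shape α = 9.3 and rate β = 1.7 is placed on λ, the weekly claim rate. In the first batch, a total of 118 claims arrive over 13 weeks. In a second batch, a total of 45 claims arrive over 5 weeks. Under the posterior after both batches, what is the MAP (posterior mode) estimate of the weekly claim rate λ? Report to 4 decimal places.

With a Gamma(shape α, rate β) prior, the Poisson likelihood is conjugate: the posterior is Gamma(α + ΣXᵢ, β + n).
After batch 1: Gamma(α+S, β+n) = Gamma(9.3+118, 1.7+13) = Gamma(127.3, 14.7).
After batch 2: Gamma(α+S, β+n) = Gamma(127.3+45, 14.7+5) = Gamma(172.3, 19.7).
Mode of Gamma(α,β) for α≥1 is (α−1)/β = 171.3/19.7 = 8.6954.

8.6954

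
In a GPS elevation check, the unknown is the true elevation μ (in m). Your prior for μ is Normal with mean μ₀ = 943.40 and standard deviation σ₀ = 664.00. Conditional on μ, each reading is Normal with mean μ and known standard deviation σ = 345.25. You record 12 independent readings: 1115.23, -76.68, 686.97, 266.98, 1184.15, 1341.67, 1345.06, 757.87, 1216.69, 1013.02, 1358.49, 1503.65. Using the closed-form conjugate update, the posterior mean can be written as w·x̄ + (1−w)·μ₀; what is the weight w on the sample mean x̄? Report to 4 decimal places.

0.9780

For Normal data with known variance σ², a Normal(μ₀, σ₀²) prior on μ is conjugate. Posterior precision = 1/σ₀² + n/σ²; posterior mean is the precision-weighted average of μ₀ and x̄.
σ₀² = 664.00² = 440896, σ² = 345.25² = 119197.5625. Prior precision 1/σ₀² = 1/440896; data precision n/σ² = 12/119197.5625.
w = (n/σ²)/(1/σ₀² + n/σ²) = n·σ₀²/(σ² + n·σ₀²) = 12·440896/(119197.5625 + 12·440896) = 5290752/5409949.5625 = 0.9780.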